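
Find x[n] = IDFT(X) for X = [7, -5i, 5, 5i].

x[n] = (1/4) Σ(k=0 to 3) X[k] · e^(2πikn/4)

Computing each x[n]:
x[0] = 3
x[1] = 3
x[2] = 3
x[3] = -2

x = [3, 3, 3, -2]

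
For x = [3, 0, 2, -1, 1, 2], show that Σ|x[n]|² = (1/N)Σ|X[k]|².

Time domain:
Σ|x[n]|² = |3|² + |0|² + |2|² + |-1|² + |1|² + |2|² = 19.0000

Frequency domain:
(1/6)Σ|X[k]|² = (1/6)(|7|² + |3.5000+0.8660i|² + |-0.5000+2.5981i|² + |5|² + |-0.5000-2.5981i|² + |3.5000-0.8660i|²) = (1/6)·114.0000 = 19.0000

Both sides agree, confirming Parseval's theorem.

Σ|x[n]|² = (1/N)Σ|X[k]|² = 19.0000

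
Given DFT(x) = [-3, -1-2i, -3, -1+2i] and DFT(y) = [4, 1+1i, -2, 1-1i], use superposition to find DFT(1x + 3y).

By linearity: DFT(1x + 3y) = 1·DFT(x) + 3·DFT(y)
= 1·[-3, -1-2i, -3, -1+2i] + 3·[4, 1+1i, -2, 1-1i]

Computing element-wise:
Z[0] = 1·(-3) + 3·(4) = 9
Z[1] = 1·(-1-2i) + 3·(1+1i) = 2+1i
Z[2] = 1·(-3) + 3·(-2) = -9
Z[3] = 1·(-1+2i) + 3·(1-1i) = 2-1i

DFT(1x + 3y) = 1·X + 3·Y = [9, 2+1i, -9, 2-1i]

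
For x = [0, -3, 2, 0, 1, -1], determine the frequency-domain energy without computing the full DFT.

Parseval: Σ|x[n]|² = (1/N)Σ|X[k]|², so Σ|X[k]|² = N·Σ|x[n]|² = 6·15.0000

Σ|X[k]|² = N·Σ|x[n]|² = 6·15.0000 = 90.0000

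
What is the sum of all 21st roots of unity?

Sum of all nth roots of unity equals 0 for n > 1 (geometric series with r ≠ 1).

0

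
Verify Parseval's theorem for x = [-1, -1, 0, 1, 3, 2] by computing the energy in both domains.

Time domain:
Σ|x[n]|² = |-1|² + |-1|² + |0|² + |1|² + |3|² + |2|² = 16.0000

Frequency domain:
(1/6)Σ|X[k]|² = (1/6)(|4|² + |-3.0000+5.1962i|² + |-2|² + |0|² + |-2|² + |-3.0000-5.1962i|²) = (1/6)·96.0000 = 16.0000

Both sides agree, confirming Parseval's theorem.

Σ|x[n]|² = (1/N)Σ|X[k]|² = 16.0000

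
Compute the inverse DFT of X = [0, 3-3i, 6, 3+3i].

x[n] = (1/4) Σ(k=0 to 3) X[k] · e^(2πikn/4)

Computing each x[n]:
x[0] = 3
x[1] = 0
x[2] = 0
x[3] = -3

x = [3, 0, 0, -3]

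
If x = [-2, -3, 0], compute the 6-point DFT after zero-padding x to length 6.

Original 3-point DFT: [-5, -0.5000+2.5981i, -0.5000-2.5981i]
Zero-padded 6-point DFT provides frequency interpolation.

DFT_6([x, 0, ...]) = [-5, -3.5000+2.5981i, -0.5000+2.5981i, 1, -0.5000-2.5981i, -3.5000-2.5981i]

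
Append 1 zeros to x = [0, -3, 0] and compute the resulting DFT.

Original 3-point DFT: [-3, 1.5000+2.5981i, 1.5000-2.5981i]
Zero-padded 4-point DFT provides frequency interpolation.

DFT_4([x, 0, ...]) = [-3, 3i, 3, -3i]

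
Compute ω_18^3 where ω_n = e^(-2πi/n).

ω_18^3 = e^(-2πi·3/18)
= cos(-2π·3/18) + i·sin(-2π·3/18)
= cos(-6π/18) + i·sin(-6π/18)

ω_18^3 = cos(-6π/18) + i·sin(-6π/18) = 0.5000-0.8660i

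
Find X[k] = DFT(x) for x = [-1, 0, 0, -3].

X[k] = Σ(n=0 to 3) x[n] · ω_4^(nk)
where ω_4 = e^(-2πi/4)

Computing each X[k]:
X[0] = -4
X[1] = -1-3i
X[2] = 2
X[3] = -1+3i

X = [-4, -1-3i, 2, -1+3i]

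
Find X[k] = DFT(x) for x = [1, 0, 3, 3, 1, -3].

X[k] = Σ(n=0 to 5) x[n] · ω_6^(nk)
where ω_6 = e^(-2πi/6)

Computing each X[k]:
X[0] = 5
X[1] = -5.5000-4.3301i
X[2] = 3.5000-0.8660i
X[3] = 5
X[4] = 3.5000+0.8660i
X[5] = -5.5000+4.3301i

X = [5, -5.5000-4.3301i, 3.5000-0.8660i, 5, 3.5000+0.8660i, -5.5000+4.3301i]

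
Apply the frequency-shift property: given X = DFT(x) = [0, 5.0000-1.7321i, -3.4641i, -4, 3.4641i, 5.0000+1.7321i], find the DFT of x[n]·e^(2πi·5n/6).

Modulation property: DFT(ω_6^(-5n)·x[n]) = X[(k-5) mod 6], so circularly shift X by 5 positions.

X[k-5] = [5.0000-1.7321i, -3.4641i, -4, 3.4641i, 5.0000+1.7321i, 0]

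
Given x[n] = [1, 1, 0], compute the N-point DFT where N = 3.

X[k] = Σ(n=0 to 2) x[n] · ω_3^(nk)
where ω_3 = e^(-2πi/3)

Computing each X[k]:
X[0] = 2
X[1] = 0.5000-0.8660i
X[2] = 0.5000+0.8660i

X = [2, 0.5000-0.8660i, 0.5000+0.8660i]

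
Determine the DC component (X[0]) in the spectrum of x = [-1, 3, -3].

X[0] = Σ(n=0 to 2) x[n] · ω_3^0 = Σ x[n]
= (-1) + (3) + (-3)

X[0] = -1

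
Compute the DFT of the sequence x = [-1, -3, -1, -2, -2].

X[k] = Σ(n=0 to 4) x[n] · ω_5^(nk)
where ω_5 = e^(-2πi/5)

Computing each X[k]:
X[0] = -9
X[1] = -0.1180+0.3633i
X[2] = 2.1180+1.5388i
X[3] = 2.1180-1.5388i
X[4] = -0.1180-0.3633i

X = [-9, -0.1180+0.3633i, 2.1180+1.5388i, 2.1180-1.5388i, -0.1180-0.3633i]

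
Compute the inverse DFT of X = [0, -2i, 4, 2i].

x[n] = (1/4) Σ(k=0 to 3) X[k] · e^(2πikn/4)

Computing each x[n]:
x[0] = 1
x[1] = 0
x[2] = 1
x[3] = -2

x = [1, 0, 1, -2]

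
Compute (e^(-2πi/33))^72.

Since ω_33^33 = 1, powers reduce modulo 33.
72 mod 33 = 6
So ω_33^72 = ω_33^6 = e^(-2πi·6/33)

ω_33^72 = ω_33^6 = 0.4154-0.9096i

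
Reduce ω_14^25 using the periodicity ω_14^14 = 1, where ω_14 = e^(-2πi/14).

Since ω_14^14 = 1, powers reduce modulo 14.
25 mod 14 = 11
So ω_14^25 = ω_14^11 = e^(-2πi·11/14)

ω_14^25 = ω_14^11 = 0.2225+0.9749i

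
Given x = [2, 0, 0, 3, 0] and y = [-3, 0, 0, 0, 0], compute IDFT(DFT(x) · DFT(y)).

(x ⊛ y)[n] = Σ(m=0 to 4) x[m] · y[(n-m) mod 5]

Computing each output sample:
(x ⊛ y)[0] = -6
(x ⊛ y)[1] = 0
(x ⊛ y)[2] = 0
(x ⊛ y)[3] = -9
(x ⊛ y)[4] = 0

x ⊛ y = [-6, 0, 0, -9, 0]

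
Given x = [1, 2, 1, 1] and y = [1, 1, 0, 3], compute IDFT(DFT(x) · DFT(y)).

(x ⊛ y)[n] = Σ(m=0 to 3) x[m] · y[(n-m) mod 4]

Computing each output sample:
(x ⊛ y)[0] = 8
(x ⊛ y)[1] = 6
(x ⊛ y)[2] = 6
(x ⊛ y)[3] = 5

x ⊛ y = [8, 6, 6, 5]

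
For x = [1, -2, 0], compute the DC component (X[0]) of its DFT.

X[0] = Σ(n=0 to 2) x[n] · ω_3^0 = Σ x[n]
= (1) + (-2) + (0)

X[0] = -1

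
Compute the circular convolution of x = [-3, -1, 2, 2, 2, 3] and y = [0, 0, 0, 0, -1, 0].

(x ⊛ y)[n] = Σ(m=0 to 5) x[m] · y[(n-m) mod 6]

Computing each output sample:
(x ⊛ y)[0] = -2
(x ⊛ y)[1] = -2
(x ⊛ y)[2] = -2
(x ⊛ y)[3] = -3
(x ⊛ y)[4] = 3
(x ⊛ y)[5] = 1

x ⊛ y = [-2, -2, -2, -3, 3, 1]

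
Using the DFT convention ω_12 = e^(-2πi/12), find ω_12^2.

ω_12^2 = e^(-2πi·2/12)
= cos(-2π·2/12) + i·sin(-2π·2/12)
= cos(-4π/12) + i·sin(-4π/12)

ω_12^2 = cos(-4π/12) + i·sin(-4π/12) = 0.5000-0.8660i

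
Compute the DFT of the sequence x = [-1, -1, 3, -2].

X[k] = Σ(n=0 to 3) x[n] · ω_4^(nk)
where ω_4 = e^(-2πi/4)

Computing each X[k]:
X[0] = -1
X[1] = -4-1i
X[2] = 5
X[3] = -4+1i

X = [-1, -4-1i, 5, -4+1i]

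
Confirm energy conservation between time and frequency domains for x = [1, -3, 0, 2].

Time domain:
Σ|x[n]|² = |1|² + |-3|² + |0|² + |2|² = 14.0000

Frequency domain:
(1/4)Σ|X[k]|² = (1/4)(|0|² + |1+5i|² + |2|² + |1-5i|²) = (1/4)·56.0000 = 14.0000

Both sides agree, confirming Parseval's theorem.

Σ|x[n]|² = (1/N)Σ|X[k]|² = 14.0000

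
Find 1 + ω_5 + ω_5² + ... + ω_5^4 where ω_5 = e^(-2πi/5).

Sum of all nth roots of unity equals 0 for n > 1 (geometric series with r ≠ 1).

0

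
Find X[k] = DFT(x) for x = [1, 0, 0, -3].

X[k] = Σ(n=0 to 3) x[n] · ω_4^(nk)
where ω_4 = e^(-2πi/4)

Computing each X[k]:
X[0] = -2
X[1] = 1-3i
X[2] = 4
X[3] = 1+3i

X = [-2, 1-3i, 4, 1+3i]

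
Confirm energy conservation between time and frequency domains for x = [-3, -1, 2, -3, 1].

Time domain:
Σ|x[n]|² = |-3|² + |-1|² + |2|² + |-3|² + |1|² = 24.0000

Frequency domain:
(1/5)Σ|X[k]|² = (1/5)(|-4|² + |-2.1910-1.0368i|² + |-3.3090+5.9309i|² + |-3.3090-5.9309i|² + |-2.1910+1.0368i|²) = (1/5)·120.0000 = 24.0000

Both sides agree, confirming Parseval's theorem.

Σ|x[n]|² = (1/N)Σ|X[k]|² = 24.0000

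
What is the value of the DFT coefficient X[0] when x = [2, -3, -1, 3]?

X[0] = Σ(n=0 to 3) x[n] · ω_4^0 = Σ x[n]
= (2) + (-3) + (-1) + (3)

X[0] = 1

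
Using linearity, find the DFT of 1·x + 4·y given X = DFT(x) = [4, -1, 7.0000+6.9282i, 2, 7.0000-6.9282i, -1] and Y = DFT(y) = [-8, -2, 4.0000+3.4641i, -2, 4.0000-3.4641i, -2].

By linearity: DFT(1x + 4y) = 1·DFT(x) + 4·DFT(y)
= 1·[4, -1, 7.0000+6.9282i, 2, 7.0000-6.9282i, -1] + 4·[-8, -2, 4.0000+3.4641i, -2, 4.0000-3.4641i, -2]

Computing element-wise:
Z[0] = 1·(4) + 4·(-8) = -28
Z[1] = 1·(-1) + 4·(-2) = -9
Z[2] = 1·(7.0000+6.9282i) + 4·(4.0000+3.4641i) = 23.0000+20.7846i
Z[3] = 1·(2) + 4·(-2) = -6
Z[4] = 1·(7.0000-6.9282i) + 4·(4.0000-3.4641i) = 23.0000-20.7846i
Z[5] = 1·(-1) + 4·(-2) = -9

DFT(1x + 4y) = 1·X + 4·Y = [-28, -9, 23.0000+20.7846i, -6, 23.0000-20.7846i, -9]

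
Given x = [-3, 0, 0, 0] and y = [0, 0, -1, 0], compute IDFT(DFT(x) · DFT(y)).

(x ⊛ y)[n] = Σ(m=0 to 3) x[m] · y[(n-m) mod 4]

Computing each output sample:
(x ⊛ y)[0] = 0
(x ⊛ y)[1] = 0
(x ⊛ y)[2] = 3
(x ⊛ y)[3] = 0

x ⊛ y = [0, 0, 3, 0]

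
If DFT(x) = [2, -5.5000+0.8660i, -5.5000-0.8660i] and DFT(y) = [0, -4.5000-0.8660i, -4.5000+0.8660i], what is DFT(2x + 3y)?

By linearity: DFT(2x + 3y) = 2·DFT(x) + 3·DFT(y)
= 2·[2, -5.5000+0.8660i, -5.5000-0.8660i] + 3·[0, -4.5000-0.8660i, -4.5000+0.8660i]

Computing element-wise:
Z[0] = 2·(2) + 3·(0) = 4
Z[1] = 2·(-5.5000+0.8660i) + 3·(-4.5000-0.8660i) = -24.5000-0.8660i
Z[2] = 2·(-5.5000-0.8660i) + 3·(-4.5000+0.8660i) = -24.5000+0.8660i

DFT(2x + 3y) = 2·X + 3·Y = [4, -24.5000-0.8660i, -24.5000+0.8660i]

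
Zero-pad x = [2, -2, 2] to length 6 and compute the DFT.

Original 3-point DFT: [2, 2.0000+3.4641i, 2.0000-3.4641i]
Zero-padded 6-point DFT provides frequency interpolation.

DFT_6([x, 0, ...]) = [2, 0, 2.0000+3.4641i, 6, 2.0000-3.4641i, 0]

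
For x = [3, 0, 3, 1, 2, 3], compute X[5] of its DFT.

X[5] = Σ(n=0 to 5) x[n] · ω_6^(5n) where ω_6 = e^(-2πi/6)
= (3)·ω_6^0 + (0)·ω_6^5 + (3)·ω_6^10 + (1)·ω_6^15 + (2)·ω_6^20 + (3)·ω_6^25

X[5] = 1.0000-1.7321i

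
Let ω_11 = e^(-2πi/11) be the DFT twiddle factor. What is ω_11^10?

ω_11^10 = e^(-2πi·10/11)
= cos(-2π·10/11) + i·sin(-2π·10/11)
= cos(-20π/11) + i·sin(-20π/11)

ω_11^10 = cos(-20π/11) + i·sin(-20π/11) = 0.8413+0.5406i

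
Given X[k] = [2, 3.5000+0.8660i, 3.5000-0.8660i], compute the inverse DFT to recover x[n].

x[n] = (1/3) Σ(k=0 to 2) X[k] · e^(2πikn/3)

Computing each x[n]:
x[0] = 3
x[1] = -1
x[2] = 0

x = [3, -1, 0]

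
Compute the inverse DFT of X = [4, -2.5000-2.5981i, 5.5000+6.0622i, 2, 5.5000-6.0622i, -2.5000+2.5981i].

x[n] = (1/6) Σ(k=0 to 5) X[k] · e^(2πikn/6)

Computing each x[n]:
x[0] = 2
x[1] = -2
x[2] = 3
x[3] = 3
x[4] = -2
x[5] = 0

x = [2, -2, 3, 3, -2, 0]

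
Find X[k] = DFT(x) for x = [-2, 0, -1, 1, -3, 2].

X[k] = Σ(n=0 to 5) x[n] · ω_6^(nk)
where ω_6 = e^(-2πi/6)

Computing each X[k]:
X[0] = -3
X[1] = 0
X[2] = 3.4641i
X[3] = -9
X[4] = -3.4641i
X[5] = 0

X = [-3, 0, 3.4641i, -9, -3.4641i, 0]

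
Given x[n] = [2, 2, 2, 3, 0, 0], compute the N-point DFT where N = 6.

X[k] = Σ(n=0 to 5) x[n] · ω_6^(nk)
where ω_6 = e^(-2πi/6)

Computing each X[k]:
X[0] = 9
X[1] = -1.0000-3.4641i
X[2] = 3
X[3] = -1
X[4] = 3
X[5] = -1.0000+3.4641i

X = [9, -1.0000-3.4641i, 3, -1, 3, -1.0000+3.4641i]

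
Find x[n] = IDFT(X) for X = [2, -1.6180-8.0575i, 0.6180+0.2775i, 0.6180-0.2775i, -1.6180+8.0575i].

x[n] = (1/5) Σ(k=0 to 4) X[k] · e^(2πikn/5)

Computing each x[n]:
x[0] = 0
x[1] = 3
x[2] = 3
x[3] = -1
x[4] = -3

x = [0, 3, 3, -1, -3]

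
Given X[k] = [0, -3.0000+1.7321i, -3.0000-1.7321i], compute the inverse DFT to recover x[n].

x[n] = (1/3) Σ(k=0 to 2) X[k] · e^(2πikn/3)

Computing each x[n]:
x[0] = -2
x[1] = 0
x[2] = 2

x = [-2, 0, 2]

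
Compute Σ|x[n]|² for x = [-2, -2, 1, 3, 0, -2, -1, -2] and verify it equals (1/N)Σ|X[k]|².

Time domain:
Σ|x[n]|² = |-2|² + |-2|² + |1|² + |3|² + |0|² + |-2|² + |-1|² + |-2|² = 27.0000

Frequency domain:
(1/8)Σ|X[k]|² = (1/8)(|-5|² + |-5.5355-5.5355i|² + |-2+5i|² + |1.5355-1.5355i|² + |1|² + |1.5355+1.5355i|² + |-2-5i|² + |-5.5355+5.5355i|²) = (1/8)·216.0000 = 27.0000

Both sides agree, confirming Parseval's theorem.

Σ|x[n]|² = (1/N)Σ|X[k]|² = 27.0000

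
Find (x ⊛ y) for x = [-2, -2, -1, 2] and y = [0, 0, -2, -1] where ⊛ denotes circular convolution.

(x ⊛ y)[n] = Σ(m=0 to 3) x[m] · y[(n-m) mod 4]

Computing each output sample:
(x ⊛ y)[0] = 4
(x ⊛ y)[1] = -3
(x ⊛ y)[2] = 2
(x ⊛ y)[3] = 6

x ⊛ y = [4, -3, 2, 6]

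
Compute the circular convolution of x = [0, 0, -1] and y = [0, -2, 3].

(x ⊛ y)[n] = Σ(m=0 to 2) x[m] · y[(n-m) mod 3]

Computing each output sample:
(x ⊛ y)[0] = 2
(x ⊛ y)[1] = -3
(x ⊛ y)[2] = 0

x ⊛ y = [2, -3, 0]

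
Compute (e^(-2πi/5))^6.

Since ω_5^5 = 1, powers reduce modulo 5.
6 mod 5 = 1
So ω_5^6 = ω_5^1 = e^(-2πi·1/5)

ω_5^6 = ω_5^1 = 0.3090-0.9511i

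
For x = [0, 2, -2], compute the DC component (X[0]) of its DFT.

X[0] = Σ(n=0 to 2) x[n] · ω_3^0 = Σ x[n]
= (0) + (2) + (-2)

X[0] = 0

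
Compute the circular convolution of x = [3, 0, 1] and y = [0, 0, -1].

(x ⊛ y)[n] = Σ(m=0 to 2) x[m] · y[(n-m) mod 3]

Computing each output sample:
(x ⊛ y)[0] = 0
(x ⊛ y)[1] = -1
(x ⊛ y)[2] = -3

x ⊛ y = [0, -1, -3]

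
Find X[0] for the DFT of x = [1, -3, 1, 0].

X[0] = Σ(n=0 to 3) x[n] · ω_4^0 = Σ x[n]
= (1) + (-3) + (1) + (0)

X[0] = -1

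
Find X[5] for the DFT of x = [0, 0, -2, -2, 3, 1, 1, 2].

X[5] = Σ(n=0 to 7) x[n] · ω_8^(5n) where ω_8 = e^(-2πi/8)
= (0)·ω_8^0 + (0)·ω_8^5 + (-2)·ω_8^10 + (-2)·ω_8^15 + (3)·ω_8^20 + (1)·ω_8^25 + (1)·ω_8^30 + (2)·ω_8^35

X[5] = -5.1213-0.5355i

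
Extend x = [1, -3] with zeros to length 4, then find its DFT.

Original 2-point DFT: [-2, 4]
Zero-padded 4-point DFT provides frequency interpolation.

DFT_4([x, 0, ...]) = [-2, 1+3i, 4, 1-3i]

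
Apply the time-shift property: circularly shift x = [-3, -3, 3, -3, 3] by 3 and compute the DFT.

Time shift by 3: X_shifted[k] = ω_5^(3k) · X[k]
Shifted x = [3, -3, 3, -3, -3]

DFT(x[n-3]) = [-3, 1.1459-3.5267i, 7.8541+5.7063i, 7.8541-5.7063i, 1.1459+3.5267i]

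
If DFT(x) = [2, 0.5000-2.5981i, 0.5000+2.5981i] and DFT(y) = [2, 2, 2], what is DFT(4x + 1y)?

By linearity: DFT(4x + 1y) = 4·DFT(x) + 1·DFT(y)
= 4·[2, 0.5000-2.5981i, 0.5000+2.5981i] + 1·[2, 2, 2]

Computing element-wise:
Z[0] = 4·(2) + 1·(2) = 10
Z[1] = 4·(0.5000-2.5981i) + 1·(2) = 4.0000-10.3924i
Z[2] = 4·(0.5000+2.5981i) + 1·(2) = 4.0000+10.3924i

DFT(4x + 1y) = 4·X + 1·Y = [10, 4.0000-10.3924i, 4.0000+10.3924i]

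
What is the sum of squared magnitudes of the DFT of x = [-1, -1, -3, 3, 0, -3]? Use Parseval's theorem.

Parseval: Σ|x[n]|² = (1/N)Σ|X[k]|², so Σ|X[k]|² = N·Σ|x[n]|² = 6·29.0000

Σ|X[k]|² = N·Σ|x[n]|² = 6·29.0000 = 174.0000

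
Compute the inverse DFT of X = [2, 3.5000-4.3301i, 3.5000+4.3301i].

x[n] = (1/3) Σ(k=0 to 2) X[k] · e^(2πikn/3)

Computing each x[n]:
x[0] = 3
x[1] = 2
x[2] = -3

x = [3, 2, -3]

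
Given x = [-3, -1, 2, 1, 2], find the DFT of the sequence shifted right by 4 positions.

Time shift by 4: X_shifted[k] = ω_5^(4k) · X[k]
Shifted x = [-1, 2, 1, 2, -3]

DFT(x[n-4]) = [1, -3.7361-4.1675i, 0.7361-3.8900i, 0.7361+3.8900i, -3.7361+4.1675i]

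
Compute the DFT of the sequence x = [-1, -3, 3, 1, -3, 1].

X[k] = Σ(n=0 to 5) x[n] · ω_6^(nk)
where ω_6 = e^(-2πi/6)

Computing each X[k]:
X[0] = -2
X[1] = -3.0000-1.7321i
X[2] = 1.0000+8.6603i
X[3] = 0
X[4] = 1.0000-8.6603i
X[5] = -3.0000+1.7321i

X = [-2, -3.0000-1.7321i, 1.0000+8.6603i, 0, 1.0000-8.6603i, -3.0000+1.7321i]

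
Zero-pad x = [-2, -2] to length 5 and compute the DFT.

Original 2-point DFT: [-4, 0]
Zero-padded 5-point DFT provides frequency interpolation.

DFT_5([x, 0, ...]) = [-4, -2.6180+1.9021i, -0.3820+1.1756i, -0.3820-1.1756i, -2.6180-1.9021i]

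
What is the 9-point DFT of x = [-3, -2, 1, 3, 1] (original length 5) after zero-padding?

Original 5-point DFT: [0, -6.5451+4.0287i, -0.9549-0.1388i, -0.9549+0.1388i, -6.5451-4.0287i]
Zero-padded 9-point DFT provides frequency interpolation.

DFT_9([x, 0, ...]) = [0, -6.7981-2.6393i, -5.0209+4.8685i, 1.7321i, -1.6809-0.2864i, -1.6809+0.2864i, -1.7321i, -5.0209-4.8685i, -6.7981+2.6393i]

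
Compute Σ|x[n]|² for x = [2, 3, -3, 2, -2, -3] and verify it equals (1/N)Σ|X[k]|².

Time domain:
Σ|x[n]|² = |2|² + |3|² + |-3|² + |2|² + |-2|² + |-3|² = 39.0000

Frequency domain:
(1/6)Σ|X[k]|² = (1/6)(|-1|² + |2.5000-4.3301i|² + |6.5000-6.0622i|² + |-5|² + |6.5000+6.0622i|² + |2.5000+4.3301i|²) = (1/6)·234.0000 = 39.0000

Both sides agree, confirming Parseval's theorem.

Σ|x[n]|² = (1/N)Σ|X[k]|² = 39.0000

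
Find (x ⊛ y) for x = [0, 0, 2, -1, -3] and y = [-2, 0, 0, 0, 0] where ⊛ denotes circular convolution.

(x ⊛ y)[n] = Σ(m=0 to 4) x[m] · y[(n-m) mod 5]

Computing each output sample:
(x ⊛ y)[0] = 0
(x ⊛ y)[1] = 0
(x ⊛ y)[2] = -4
(x ⊛ y)[3] = 2
(x ⊛ y)[4] = 6

x ⊛ y = [0, 0, -4, 2, 6]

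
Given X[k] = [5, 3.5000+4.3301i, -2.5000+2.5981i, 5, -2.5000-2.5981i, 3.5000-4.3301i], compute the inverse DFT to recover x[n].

x[n] = (1/6) Σ(k=0 to 5) X[k] · e^(2πikn/6)

Computing each x[n]:
x[0] = 2
x[1] = -1
x[2] = 1
x[3] = -2
x[4] = 2
x[5] = 3

x = [2, -1, 1, -2, 2, 3]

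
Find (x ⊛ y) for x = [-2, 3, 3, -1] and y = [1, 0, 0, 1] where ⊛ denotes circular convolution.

(x ⊛ y)[n] = Σ(m=0 to 3) x[m] · y[(n-m) mod 4]

Computing each output sample:
(x ⊛ y)[0] = 1
(x ⊛ y)[1] = 6
(x ⊛ y)[2] = 2
(x ⊛ y)[3] = -3

x ⊛ y = [1, 6, 2, -3]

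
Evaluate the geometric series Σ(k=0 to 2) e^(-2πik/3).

Sum of all nth roots of unity equals 0 for n > 1 (geometric series with r ≠ 1).

0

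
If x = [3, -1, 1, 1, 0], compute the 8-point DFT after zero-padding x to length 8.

Original 5-point DFT: [4, 1.0729+0.9511i, 4.4271+0.5878i, 4.4271-0.5878i, 1.0729-0.9511i]
Zero-padded 8-point DFT provides frequency interpolation.

DFT_8([x, 0, ...]) = [4, 1.5858-1.0000i, 2+2i, 4.4142+1.0000i, 4, 4.4142-1.0000i, 2-2i, 1.5858+1.0000i]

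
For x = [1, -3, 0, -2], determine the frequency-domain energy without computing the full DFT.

Parseval: Σ|x[n]|² = (1/N)Σ|X[k]|², so Σ|X[k]|² = N·Σ|x[n]|² = 4·14.0000

Σ|X[k]|² = N·Σ|x[n]|² = 4·14.0000 = 56.0000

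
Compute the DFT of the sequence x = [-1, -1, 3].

X[k] = Σ(n=0 to 2) x[n] · ω_3^(nk)
where ω_3 = e^(-2πi/3)

Computing each X[k]:
X[0] = 1
X[1] = -2.0000+3.4641i
X[2] = -2.0000-3.4641i

X = [1, -2.0000+3.4641i, -2.0000-3.4641i]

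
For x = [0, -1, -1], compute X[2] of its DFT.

X[2] = Σ(n=0 to 2) x[n] · ω_3^(2n) where ω_3 = e^(-2πi/3)
= (0)·ω_3^0 + (-1)·ω_3^2 + (-1)·ω_3^4

X[2] = 1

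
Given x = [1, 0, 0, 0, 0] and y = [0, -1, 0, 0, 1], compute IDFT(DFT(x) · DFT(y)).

(x ⊛ y)[n] = Σ(m=0 to 4) x[m] · y[(n-m) mod 5]

Computing each output sample:
(x ⊛ y)[0] = 0
(x ⊛ y)[1] = -1
(x ⊛ y)[2] = 0
(x ⊛ y)[3] = 0
(x ⊛ y)[4] = 1

x ⊛ y = [0, -1, 0, 0, 1]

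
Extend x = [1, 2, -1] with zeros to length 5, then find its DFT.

Original 3-point DFT: [2, 0.5000-2.5981i, 0.5000+2.5981i]
Zero-padded 5-point DFT provides frequency interpolation.

DFT_5([x, 0, ...]) = [2, 2.4271-1.3143i, -0.9271-2.1266i, -0.9271+2.1266i, 2.4271+1.3143i]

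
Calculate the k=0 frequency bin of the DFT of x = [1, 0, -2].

X[0] = Σ(n=0 to 2) x[n] · ω_3^0 = Σ x[n]
= (1) + (0) + (-2)

X[0] = -1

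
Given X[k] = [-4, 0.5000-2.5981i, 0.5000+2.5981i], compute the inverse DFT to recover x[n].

x[n] = (1/3) Σ(k=0 to 2) X[k] · e^(2πikn/3)

Computing each x[n]:
x[0] = -1
x[1] = 0
x[2] = -3

x = [-1, 0, -3]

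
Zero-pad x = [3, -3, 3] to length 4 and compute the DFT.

Original 3-point DFT: [3, 3.0000+5.1962i, 3.0000-5.1962i]
Zero-padded 4-point DFT provides frequency interpolation.

DFT_4([x, 0, ...]) = [3, 3i, 9, -3i]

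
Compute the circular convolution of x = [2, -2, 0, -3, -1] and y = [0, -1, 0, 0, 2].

(x ⊛ y)[n] = Σ(m=0 to 4) x[m] · y[(n-m) mod 5]

Computing each output sample:
(x ⊛ y)[0] = -3
(x ⊛ y)[1] = -2
(x ⊛ y)[2] = -4
(x ⊛ y)[3] = -2
(x ⊛ y)[4] = 7

x ⊛ y = [-3, -2, -4, -2, 7]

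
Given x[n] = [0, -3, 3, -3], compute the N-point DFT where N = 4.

X[k] = Σ(n=0 to 3) x[n] · ω_4^(nk)
where ω_4 = e^(-2πi/4)

Computing each X[k]:
X[0] = -3
X[1] = -3
X[2] = 9
X[3] = -3

X = [-3, -3, 9, -3]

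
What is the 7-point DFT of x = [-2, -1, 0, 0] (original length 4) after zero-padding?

Original 4-point DFT: [-3, -2+1i, -1, -2-1i]
Zero-padded 7-point DFT provides frequency interpolation.

DFT_7([x, 0, ...]) = [-3, -2.6235+0.7818i, -1.7775+0.9749i, -1.0990+0.4339i, -1.0990-0.4339i, -1.7775-0.9749i, -2.6235-0.7818i]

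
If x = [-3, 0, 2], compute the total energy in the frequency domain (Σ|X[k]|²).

Parseval: Σ|x[n]|² = (1/N)Σ|X[k]|², so Σ|X[k]|² = N·Σ|x[n]|² = 3·13.0000

Σ|X[k]|² = N·Σ|x[n]|² = 3·13.0000 = 39.0000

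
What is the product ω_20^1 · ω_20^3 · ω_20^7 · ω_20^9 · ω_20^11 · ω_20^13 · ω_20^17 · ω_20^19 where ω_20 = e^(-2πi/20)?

The primitive 20th roots of unity are ω_20^k for k coprime to 20: k ∈ {1, 3, 7, 9, 11, 13, 17, 19}
Their product equals the constant term of the cyclotomic polynomial Φ_20(x) up to sign.
For n ≥ 3, the product of all primitive nth roots of unity is 1. (For n=1 it is 1; for n=2 it is -1.)

1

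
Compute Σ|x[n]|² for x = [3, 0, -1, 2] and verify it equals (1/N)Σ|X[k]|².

Time domain:
Σ|x[n]|² = |3|² + |0|² + |-1|² + |2|² = 14.0000

Frequency domain:
(1/4)Σ|X[k]|² = (1/4)(|4|² + |4+2i|² + |0|² + |4-2i|²) = (1/4)·56.0000 = 14.0000

Both sides agree, confirming Parseval's theorem.

Σ|x[n]|² = (1/N)Σ|X[k]|² = 14.0000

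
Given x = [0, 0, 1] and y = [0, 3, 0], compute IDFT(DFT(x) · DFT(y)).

(x ⊛ y)[n] = Σ(m=0 to 2) x[m] · y[(n-m) mod 3]

Computing each output sample:
(x ⊛ y)[0] = 3
(x ⊛ y)[1] = 0
(x ⊛ y)[2] = 0

x ⊛ y = [3, 0, 0]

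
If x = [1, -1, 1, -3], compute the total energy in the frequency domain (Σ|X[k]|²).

Parseval: Σ|x[n]|² = (1/N)Σ|X[k]|², so Σ|X[k]|² = N·Σ|x[n]|² = 4·12.0000

Σ|X[k]|² = N·Σ|x[n]|² = 4·12.0000 = 48.0000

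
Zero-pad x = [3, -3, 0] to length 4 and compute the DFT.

Original 3-point DFT: [0, 4.5000+2.5981i, 4.5000-2.5981i]
Zero-padded 4-point DFT provides frequency interpolation.

DFT_4([x, 0, ...]) = [0, 3+3i, 6, 3-3i]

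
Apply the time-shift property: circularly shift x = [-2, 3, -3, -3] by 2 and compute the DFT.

Time shift by 2: X_shifted[k] = ω_4^(2k) · X[k]
Shifted x = [-3, -3, -2, 3]

DFT(x[n-2]) = [-5, -1+6i, -5, -1-6i]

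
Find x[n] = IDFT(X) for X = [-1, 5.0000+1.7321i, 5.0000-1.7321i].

x[n] = (1/3) Σ(k=0 to 2) X[k] · e^(2πikn/3)

Computing each x[n]:
x[0] = 3
x[1] = -3
x[2] = -1

x = [3, -3, -1]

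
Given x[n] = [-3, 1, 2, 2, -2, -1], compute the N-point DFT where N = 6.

X[k] = Σ(n=0 to 5) x[n] · ω_6^(nk)
where ω_6 = e^(-2πi/6)

Computing each X[k]:
X[0] = -1
X[1] = -5.0000-5.1962i
X[2] = -1.0000+1.7321i
X[3] = -5
X[4] = -1.0000-1.7321i
X[5] = -5.0000+5.1962i

X = [-1, -5.0000-5.1962i, -1.0000+1.7321i, -5, -1.0000-1.7321i, -5.0000+5.1962i]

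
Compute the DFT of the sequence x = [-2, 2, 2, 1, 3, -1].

X[k] = Σ(n=0 to 5) x[n] · ω_6^(nk)
where ω_6 = e^(-2πi/6)

Computing each X[k]:
X[0] = 5
X[1] = -5.0000-1.7321i
X[2] = -4.0000-3.4641i
X[3] = 1
X[4] = -4.0000+3.4641i
X[5] = -5.0000+1.7321i

X = [5, -5.0000-1.7321i, -4.0000-3.4641i, 1, -4.0000+3.4641i, -5.0000+1.7321i]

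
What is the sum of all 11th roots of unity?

Sum of all nth roots of unity equals 0 for n > 1 (geometric series with r ≠ 1).

0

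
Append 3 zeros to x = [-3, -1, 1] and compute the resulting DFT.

Original 3-point DFT: [-3, -3.0000+1.7321i, -3.0000-1.7321i]
Zero-padded 6-point DFT provides frequency interpolation.

DFT_6([x, 0, ...]) = [-3, -4, -3.0000+1.7321i, -1, -3.0000-1.7321i, -4]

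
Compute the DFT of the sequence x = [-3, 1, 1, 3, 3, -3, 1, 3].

X[k] = Σ(n=0 to 7) x[n] · ω_8^(nk)
where ω_8 = e^(-2πi/8)

Computing each X[k]:
X[0] = 6
X[1] = -3.1716-2.8284i
X[2] = -2+8i
X[3] = -8.8284-2.8284i
X[4] = -2
X[5] = -8.8284+2.8284i
X[6] = -2-8i
X[7] = -3.1716+2.8284i

X = [6, -3.1716-2.8284i, -2+8i, -8.8284-2.8284i, -2, -8.8284+2.8284i, -2-8i, -3.1716+2.8284i]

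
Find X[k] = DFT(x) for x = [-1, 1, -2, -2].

X[k] = Σ(n=0 to 3) x[n] · ω_4^(nk)
where ω_4 = e^(-2πi/4)

Computing each X[k]:
X[0] = -4
X[1] = 1-3i
X[2] = -2
X[3] = 1+3i

X = [-4, 1-3i, -2, 1+3i]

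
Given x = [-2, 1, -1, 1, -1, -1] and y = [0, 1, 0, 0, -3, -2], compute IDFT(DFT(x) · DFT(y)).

(x ⊛ y)[n] = Σ(m=0 to 5) x[m] · y[(n-m) mod 6]

Computing each output sample:
(x ⊛ y)[0] = 0
(x ⊛ y)[1] = -3
(x ⊛ y)[2] = 2
(x ⊛ y)[3] = 4
(x ⊛ y)[4] = 9
(x ⊛ y)[5] = 0

x ⊛ y = [0, -3, 2, 4, 9, 0]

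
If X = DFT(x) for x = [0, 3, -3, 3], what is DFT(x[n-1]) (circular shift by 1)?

Time shift by 1: X_shifted[k] = ω_4^(1k) · X[k]
Shifted x = [3, 0, 3, -3]

DFT(x[n-1]) = [3, -3i, 9, 3i]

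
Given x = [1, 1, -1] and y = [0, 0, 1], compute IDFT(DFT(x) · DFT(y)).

(x ⊛ y)[n] = Σ(m=0 to 2) x[m] · y[(n-m) mod 3]

Computing each output sample:
(x ⊛ y)[0] = 1
(x ⊛ y)[1] = -1
(x ⊛ y)[2] = 1

x ⊛ y = [1, -1, 1]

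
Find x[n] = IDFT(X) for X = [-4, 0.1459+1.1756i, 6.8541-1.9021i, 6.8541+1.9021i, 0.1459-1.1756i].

x[n] = (1/5) Σ(k=0 to 4) X[k] · e^(2πikn/5)

Computing each x[n]:
x[0] = 2
x[1] = -3
x[2] = -1
x[3] = 1
x[4] = -3

x = [2, -3, -1, 1, -3]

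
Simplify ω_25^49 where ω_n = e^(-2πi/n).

Since ω_25^25 = 1, powers reduce modulo 25.
49 mod 25 = 24
So ω_25^49 = ω_25^24 = e^(-2πi·24/25)

ω_25^49 = ω_25^24 = 0.9686+0.2487i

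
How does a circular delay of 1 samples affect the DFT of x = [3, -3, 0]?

Time shift by 1: X_shifted[k] = ω_3^(1k) · X[k]
Shifted x = [0, 3, -3]

DFT(x[n-1]) = [0, -5.1962i, 5.1962i]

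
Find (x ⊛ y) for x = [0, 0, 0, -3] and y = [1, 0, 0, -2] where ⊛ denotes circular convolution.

(x ⊛ y)[n] = Σ(m=0 to 3) x[m] · y[(n-m) mod 4]

Computing each output sample:
(x ⊛ y)[0] = 0
(x ⊛ y)[1] = 0
(x ⊛ y)[2] = 6
(x ⊛ y)[3] = -3

x ⊛ y = [0, 0, 6, -3]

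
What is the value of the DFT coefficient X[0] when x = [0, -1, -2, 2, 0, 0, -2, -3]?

X[0] = Σ(n=0 to 7) x[n] · ω_8^0 = Σ x[n]
= (0) + (-1) + (-2) + (2) + (0) + (0) + (-2) + (-3)

X[0] = -6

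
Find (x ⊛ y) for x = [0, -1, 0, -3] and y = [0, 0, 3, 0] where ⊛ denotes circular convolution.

(x ⊛ y)[n] = Σ(m=0 to 3) x[m] · y[(n-m) mod 4]

Computing each output sample:
(x ⊛ y)[0] = 0
(x ⊛ y)[1] = -9
(x ⊛ y)[2] = 0
(x ⊛ y)[3] = -3

x ⊛ y = [0, -9, 0, -3]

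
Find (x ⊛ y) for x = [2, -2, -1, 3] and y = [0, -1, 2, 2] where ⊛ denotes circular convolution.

(x ⊛ y)[n] = Σ(m=0 to 3) x[m] · y[(n-m) mod 4]

Computing each output sample:
(x ⊛ y)[0] = -9
(x ⊛ y)[1] = 2
(x ⊛ y)[2] = 12
(x ⊛ y)[3] = 1

x ⊛ y = [-9, 2, 12, 1]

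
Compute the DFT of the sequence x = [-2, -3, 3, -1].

X[k] = Σ(n=0 to 3) x[n] · ω_4^(nk)
where ω_4 = e^(-2πi/4)

Computing each X[k]:
X[0] = -3
X[1] = -5+2i
X[2] = 5
X[3] = -5-2i

X = [-3, -5+2i, 5, -5-2i]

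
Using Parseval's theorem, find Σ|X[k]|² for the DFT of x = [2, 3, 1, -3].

Parseval: Σ|x[n]|² = (1/N)Σ|X[k]|², so Σ|X[k]|² = N·Σ|x[n]|² = 4·23.0000

Σ|X[k]|² = N·Σ|x[n]|² = 4·23.0000 = 92.0000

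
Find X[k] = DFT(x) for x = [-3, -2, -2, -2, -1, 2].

X[k] = Σ(n=0 to 5) x[n] · ω_6^(nk)
where ω_6 = e^(-2πi/6)

Computing each X[k]:
X[0] = -8
X[1] = 0.5000+4.3301i
X[2] = -3.5000+2.5981i
X[3] = -4
X[4] = -3.5000-2.5981i
X[5] = 0.5000-4.3301i

X = [-8, 0.5000+4.3301i, -3.5000+2.5981i, -4, -3.5000-2.5981i, 0.5000-4.3301i]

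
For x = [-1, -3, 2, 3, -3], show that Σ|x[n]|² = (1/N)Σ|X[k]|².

Time domain:
Σ|x[n]|² = |-1|² + |-3|² + |2|² + |3|² + |-3|² = 32.0000

Frequency domain:
(1/5)Σ|X[k]|² = (1/5)(|-2|² + |-6.8992+0.5878i|² + |5.3992-0.9511i|² + |5.3992+0.9511i|² + |-6.8992-0.5878i|²) = (1/5)·160.0000 = 32.0000

Both sides agree, confirming Parseval's theorem.

Σ|x[n]|² = (1/N)Σ|X[k]|² = 32.0000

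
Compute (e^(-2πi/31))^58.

Since ω_31^31 = 1, powers reduce modulo 31.
58 mod 31 = 27
So ω_31^58 = ω_31^27 = e^(-2πi·27/31)

ω_31^58 = ω_31^27 = 0.6890+0.7248i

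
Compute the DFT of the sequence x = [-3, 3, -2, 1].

X[k] = Σ(n=0 to 3) x[n] · ω_4^(nk)
where ω_4 = e^(-2πi/4)

Computing each X[k]:
X[0] = -1
X[1] = -1-2i
X[2] = -9
X[3] = -1+2i

X = [-1, -1-2i, -9, -1+2i]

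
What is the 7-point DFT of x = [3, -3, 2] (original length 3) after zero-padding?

Original 3-point DFT: [2, 3.5000+4.3301i, 3.5000-4.3301i]
Zero-padded 7-point DFT provides frequency interpolation.

DFT_7([x, 0, ...]) = [2, 0.6845+0.3956i, 1.8656+3.7926i, 6.9499+2.8653i, 6.9499-2.8653i, 1.8656-3.7926i, 0.6845-0.3956i]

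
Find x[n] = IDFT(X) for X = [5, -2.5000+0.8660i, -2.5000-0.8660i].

x[n] = (1/3) Σ(k=0 to 2) X[k] · e^(2πikn/3)

Computing each x[n]:
x[0] = 0
x[1] = 2
x[2] = 3

x = [0, 2, 3]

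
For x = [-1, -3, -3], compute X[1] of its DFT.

X[1] = Σ(n=0 to 2) x[n] · ω_3^(1n) where ω_3 = e^(-2πi/3)
= (-1)·ω_3^0 + (-3)·ω_3^1 + (-3)·ω_3^2

X[1] = 2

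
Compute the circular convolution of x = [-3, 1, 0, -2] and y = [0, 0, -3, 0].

(x ⊛ y)[n] = Σ(m=0 to 3) x[m] · y[(n-m) mod 4]

Computing each output sample:
(x ⊛ y)[0] = 0
(x ⊛ y)[1] = 6
(x ⊛ y)[2] = 9
(x ⊛ y)[3] = -3

x ⊛ y = [0, 6, 9, -3]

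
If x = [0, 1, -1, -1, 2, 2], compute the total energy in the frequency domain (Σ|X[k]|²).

Parseval: Σ|x[n]|² = (1/N)Σ|X[k]|², so Σ|X[k]|² = N·Σ|x[n]|² = 6·11.0000

Σ|X[k]|² = N·Σ|x[n]|² = 6·11.0000 = 66.0000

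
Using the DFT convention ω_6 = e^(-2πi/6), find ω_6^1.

ω_6^1 = e^(-2πi·1/6)
= cos(-2π·1/6) + i·sin(-2π·1/6)
= cos(-2π/6) + i·sin(-2π/6)

ω_6^1 = cos(-2π/6) + i·sin(-2π/6) = 0.5000-0.8660i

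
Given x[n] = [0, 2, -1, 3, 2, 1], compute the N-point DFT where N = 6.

X[k] = Σ(n=0 to 5) x[n] · ω_6^(nk)
where ω_6 = e^(-2πi/6)

Computing each X[k]:
X[0] = 7
X[1] = -2.0000+1.7321i
X[2] = 1.0000-3.4641i
X[3] = -5
X[4] = 1.0000+3.4641i
X[5] = -2.0000-1.7321i

X = [7, -2.0000+1.7321i, 1.0000-3.4641i, -5, 1.0000+3.4641i, -2.0000-1.7321i]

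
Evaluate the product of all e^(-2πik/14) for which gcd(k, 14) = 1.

The primitive 14th roots of unity are ω_14^k for k coprime to 14: k ∈ {1, 3, 5, 9, 11, 13}
Their product equals the constant term of the cyclotomic polynomial Φ_14(x) up to sign.
For n ≥ 3, the product of all primitive nth roots of unity is 1. (For n=1 it is 1; for n=2 it is -1.)

1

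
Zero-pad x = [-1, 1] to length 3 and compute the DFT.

Original 2-point DFT: [0, -2]
Zero-padded 3-point DFT provides frequency interpolation.

DFT_3([x, 0, ...]) = [0, -1.5000-0.8660i, -1.5000+0.8660i]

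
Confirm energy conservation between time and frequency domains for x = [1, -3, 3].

Time domain:
Σ|x[n]|² = |1|² + |-3|² + |3|² = 19.0000

Frequency domain:
(1/3)Σ|X[k]|² = (1/3)(|1|² + |1.0000+5.1962i|² + |1.0000-5.1962i|²) = (1/3)·57.0000 = 19.0000

Both sides agree, confirming Parseval's theorem.

Σ|x[n]|² = (1/N)Σ|X[k]|² = 19.0000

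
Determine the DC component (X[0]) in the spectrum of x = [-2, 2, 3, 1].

X[0] = Σ(n=0 to 3) x[n] · ω_4^0 = Σ x[n]
= (-2) + (2) + (3) + (1)

X[0] = 4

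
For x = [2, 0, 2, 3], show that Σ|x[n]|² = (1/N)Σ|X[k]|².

Time domain:
Σ|x[n]|² = |2|² + |0|² + |2|² + |3|² = 17.0000

Frequency domain:
(1/4)Σ|X[k]|² = (1/4)(|7|² + |3i|² + |1|² + |-3i|²) = (1/4)·68.0000 = 17.0000

Both sides agree, confirming Parseval's theorem.

Σ|x[n]|² = (1/N)Σ|X[k]|² = 17.0000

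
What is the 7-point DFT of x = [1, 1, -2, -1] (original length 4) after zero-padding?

Original 4-point DFT: [-1, 3-2i, -1, 3+2i]
Zero-padded 7-point DFT provides frequency interpolation.

DFT_7([x, 0, ...]) = [-1, 2.9695+1.6019i, 1.9559-2.6245i, -0.9254-1.0226i, -0.9254+1.0226i, 1.9559+2.6245i, 2.9695-1.6019i]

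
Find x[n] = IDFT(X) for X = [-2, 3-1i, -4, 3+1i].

x[n] = (1/4) Σ(k=0 to 3) X[k] · e^(2πikn/4)

Computing each x[n]:
x[0] = 0
x[1] = 1
x[2] = -3
x[3] = 0

x = [0, 1, -3, 0]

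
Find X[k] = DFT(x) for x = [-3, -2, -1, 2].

X[k] = Σ(n=0 to 3) x[n] · ω_4^(nk)
where ω_4 = e^(-2πi/4)

Computing each X[k]:
X[0] = -4
X[1] = -2+4i
X[2] = -4
X[3] = -2-4i

X = [-4, -2+4i, -4, -2-4i]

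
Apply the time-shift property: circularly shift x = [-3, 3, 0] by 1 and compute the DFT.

Time shift by 1: X_shifted[k] = ω_3^(1k) · X[k]
Shifted x = [0, -3, 3]

DFT(x[n-1]) = [0, 5.1962i, -5.1962i]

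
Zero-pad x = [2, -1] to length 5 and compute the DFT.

Original 2-point DFT: [1, 3]
Zero-padded 5-point DFT provides frequency interpolation.

DFT_5([x, 0, ...]) = [1, 1.6910+0.9511i, 2.8090+0.5878i, 2.8090-0.5878i, 1.6910-0.9511i]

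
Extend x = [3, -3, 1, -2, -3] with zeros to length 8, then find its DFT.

Original 5-point DFT: [-4, 1.9549-1.7634i, 7.5451+2.8532i, 7.5451-2.8532i, 1.9549+1.7634i]
Zero-padded 8-point DFT provides frequency interpolation.

DFT_8([x, 0, ...]) = [-4, 5.2929+2.5355i, -1+1i, 6.7071+4.5355i, 6, 6.7071-4.5355i, -1-1i, 5.2929-2.5355i]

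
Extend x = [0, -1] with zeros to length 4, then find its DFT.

Original 2-point DFT: [-1, 1]
Zero-padded 4-point DFT provides frequency interpolation.

DFT_4([x, 0, ...]) = [-1, 1i, 1, -1i]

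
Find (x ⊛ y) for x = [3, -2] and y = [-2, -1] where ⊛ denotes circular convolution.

(x ⊛ y)[n] = Σ(m=0 to 1) x[m] · y[(n-m) mod 2]

Computing each output sample:
(x ⊛ y)[0] = -4
(x ⊛ y)[1] = 1

x ⊛ y = [-4, 1]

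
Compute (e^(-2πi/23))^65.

Since ω_23^23 = 1, powers reduce modulo 23.
65 mod 23 = 19
So ω_23^65 = ω_23^19 = e^(-2πi·19/23)

ω_23^65 = ω_23^19 = 0.4601+0.8879i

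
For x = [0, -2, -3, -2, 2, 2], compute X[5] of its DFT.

X[5] = Σ(n=0 to 5) x[n] · ω_6^(5n) where ω_6 = e^(-2πi/6)
= (0)·ω_6^0 + (-2)·ω_6^5 + (-3)·ω_6^10 + (-2)·ω_6^15 + (2)·ω_6^20 + (2)·ω_6^25

X[5] = 2.5000-7.7942i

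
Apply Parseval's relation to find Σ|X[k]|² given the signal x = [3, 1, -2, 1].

Parseval: Σ|x[n]|² = (1/N)Σ|X[k]|², so Σ|X[k]|² = N·Σ|x[n]|² = 4·15.0000

Σ|X[k]|² = N·Σ|x[n]|² = 4·15.0000 = 60.0000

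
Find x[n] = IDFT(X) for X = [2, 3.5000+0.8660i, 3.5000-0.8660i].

x[n] = (1/3) Σ(k=0 to 2) X[k] · e^(2πikn/3)

Computing each x[n]:
x[0] = 3
x[1] = -1
x[2] = 0

x = [3, -1, 0]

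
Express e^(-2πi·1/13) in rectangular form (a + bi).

ω_13^1 = e^(-2πi·1/13)
= cos(-2π·1/13) + i·sin(-2π·1/13)
= cos(-2π/13) + i·sin(-2π/13)

ω_13^1 = cos(-2π/13) + i·sin(-2π/13) = 0.8855-0.4647i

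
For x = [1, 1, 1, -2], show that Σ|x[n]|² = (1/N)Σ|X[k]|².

Time domain:
Σ|x[n]|² = |1|² + |1|² + |1|² + |-2|² = 7.0000

Frequency domain:
(1/4)Σ|X[k]|² = (1/4)(|1|² + |-3i|² + |3|² + |3i|²) = (1/4)·28.0000 = 7.0000

Both sides agree, confirming Parseval's theorem.

Σ|x[n]|² = (1/N)Σ|X[k]|² = 7.0000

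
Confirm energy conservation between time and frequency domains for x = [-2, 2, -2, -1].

Time domain:
Σ|x[n]|² = |-2|² + |2|² + |-2|² + |-1|² = 13.0000

Frequency domain:
(1/4)Σ|X[k]|² = (1/4)(|-3|² + |-3i|² + |-5|² + |3i|²) = (1/4)·52.0000 = 13.0000

Both sides agree, confirming Parseval's theorem.

Σ|x[n]|² = (1/N)Σ|X[k]|² = 13.0000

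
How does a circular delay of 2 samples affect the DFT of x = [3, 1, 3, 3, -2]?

Time shift by 2: X_shifted[k] = ω_5^(2k) · X[k]
Shifted x = [3, -2, 3, 1, 3]

DFT(x[n-2]) = [8, 0.0729+3.5797i, 3.4271+4.8410i, 3.4271-4.8410i, 0.0729-3.5797i]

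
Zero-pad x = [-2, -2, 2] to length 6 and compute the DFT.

Original 3-point DFT: [-2, -2.0000+3.4641i, -2.0000-3.4641i]
Zero-padded 6-point DFT provides frequency interpolation.

DFT_6([x, 0, ...]) = [-2, -4, -2.0000+3.4641i, 2, -2.0000-3.4641i, -4]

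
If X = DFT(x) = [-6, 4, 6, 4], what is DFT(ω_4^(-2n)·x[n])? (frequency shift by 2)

Modulation property: DFT(ω_4^(-2n)·x[n]) = X[(k-2) mod 4], so circularly shift X by 2 positions.

X[k-2] = [6, 4, -6, 4]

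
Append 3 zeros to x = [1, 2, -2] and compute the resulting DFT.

Original 3-point DFT: [1, 1.0000-3.4641i, 1.0000+3.4641i]
Zero-padded 6-point DFT provides frequency interpolation.

DFT_6([x, 0, ...]) = [1, 3, 1.0000-3.4641i, -3, 1.0000+3.4641i, 3]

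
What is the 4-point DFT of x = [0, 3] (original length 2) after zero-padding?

Original 2-point DFT: [3, -3]
Zero-padded 4-point DFT provides frequency interpolation.

DFT_4([x, 0, ...]) = [3, -3i, -3, 3i]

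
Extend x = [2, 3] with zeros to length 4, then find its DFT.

Original 2-point DFT: [5, -1]
Zero-padded 4-point DFT provides frequency interpolation.

DFT_4([x, 0, ...]) = [5, 2-3i, -1, 2+3i]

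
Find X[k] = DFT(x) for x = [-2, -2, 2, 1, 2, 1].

X[k] = Σ(n=0 to 5) x[n] · ω_6^(nk)
where ω_6 = e^(-2πi/6)

Computing each X[k]:
X[0] = 2
X[1] = -5.5000+2.5981i
X[2] = -2.5000+2.5981i
X[3] = 2
X[4] = -2.5000-2.5981i
X[5] = -5.5000-2.5981i

X = [2, -5.5000+2.5981i, -2.5000+2.5981i, 2, -2.5000-2.5981i, -5.5000-2.5981i]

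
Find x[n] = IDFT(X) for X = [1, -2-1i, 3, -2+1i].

x[n] = (1/4) Σ(k=0 to 3) X[k] · e^(2πikn/4)

Computing each x[n]:
x[0] = 0
x[1] = 0
x[2] = 2
x[3] = -1

x = [0, 0, 2, -1]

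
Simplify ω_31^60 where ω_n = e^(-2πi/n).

Since ω_31^31 = 1, powers reduce modulo 31.
60 mod 31 = 29
So ω_31^60 = ω_31^29 = e^(-2πi·29/31)

ω_31^60 = ω_31^29 = 0.9190+0.3944i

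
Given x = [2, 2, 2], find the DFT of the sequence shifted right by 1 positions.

Time shift by 1: X_shifted[k] = ω_3^(1k) · X[k]
Shifted x = [2, 2, 2]

DFT(x[n-1]) = [6, 0, 0]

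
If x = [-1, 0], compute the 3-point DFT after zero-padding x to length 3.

Original 2-point DFT: [-1, -1]
Zero-padded 3-point DFT provides frequency interpolation.

DFT_3([x, 0, ...]) = [-1, -1, -1]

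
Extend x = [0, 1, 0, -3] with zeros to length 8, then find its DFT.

Original 4-point DFT: [-2, -4i, 2, 4i]
Zero-padded 8-point DFT provides frequency interpolation.

DFT_8([x, 0, ...]) = [-2, 2.8284+1.4142i, -4i, -2.8284+1.4142i, 2, -2.8284-1.4142i, 4i, 2.8284-1.4142i]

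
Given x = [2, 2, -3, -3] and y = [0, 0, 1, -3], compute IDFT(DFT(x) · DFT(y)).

(x ⊛ y)[n] = Σ(m=0 to 3) x[m] · y[(n-m) mod 4]

Computing each output sample:
(x ⊛ y)[0] = -9
(x ⊛ y)[1] = 6
(x ⊛ y)[2] = 11
(x ⊛ y)[3] = -4

x ⊛ y = [-9, 6, 11, -4]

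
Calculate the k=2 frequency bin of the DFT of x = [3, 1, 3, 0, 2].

X[2] = Σ(n=0 to 4) x[n] · ω_5^(2n) where ω_5 = e^(-2πi/5)
= (3)·ω_5^0 + (1)·ω_5^2 + (3)·ω_5^4 + (0)·ω_5^6 + (2)·ω_5^8

X[2] = 1.5000+3.4410i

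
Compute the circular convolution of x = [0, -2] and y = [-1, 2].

(x ⊛ y)[n] = Σ(m=0 to 1) x[m] · y[(n-m) mod 2]

Computing each output sample:
(x ⊛ y)[0] = -4
(x ⊛ y)[1] = 2

x ⊛ y = [-4, 2]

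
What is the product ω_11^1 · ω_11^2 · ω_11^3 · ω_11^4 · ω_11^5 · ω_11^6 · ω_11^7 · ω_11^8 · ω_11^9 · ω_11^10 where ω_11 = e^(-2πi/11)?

The primitive 11th roots of unity are ω_11^k for k coprime to 11: k ∈ {1, 2, 3, 4, 5, 6, 7, 8, 9, 10}
Their product equals the constant term of the cyclotomic polynomial Φ_11(x) up to sign.
For n ≥ 3, the product of all primitive nth roots of unity is 1. (For n=1 it is 1; for n=2 it is -1.)

1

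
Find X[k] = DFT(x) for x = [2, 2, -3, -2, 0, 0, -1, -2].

X[k] = Σ(n=0 to 7) x[n] · ω_8^(nk)
where ω_8 = e^(-2πi/8)

Computing each X[k]:
X[0] = -4
X[1] = 3.4142+0.5858i
X[2] = 6-6i
X[3] = 0.5858-3.4142i
X[4] = 0
X[5] = 0.5858+3.4142i
X[6] = 6+6i
X[7] = 3.4142-0.5858i

X = [-4, 3.4142+0.5858i, 6-6i, 0.5858-3.4142i, 0, 0.5858+3.4142i, 6+6i, 3.4142-0.5858i]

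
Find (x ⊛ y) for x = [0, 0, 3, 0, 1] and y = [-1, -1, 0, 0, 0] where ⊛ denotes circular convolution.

(x ⊛ y)[n] = Σ(m=0 to 4) x[m] · y[(n-m) mod 5]

Computing each output sample:
(x ⊛ y)[0] = -1
(x ⊛ y)[1] = 0
(x ⊛ y)[2] = -3
(x ⊛ y)[3] = -3
(x ⊛ y)[4] = -1

x ⊛ y = [-1, 0, -3, -3, -1]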